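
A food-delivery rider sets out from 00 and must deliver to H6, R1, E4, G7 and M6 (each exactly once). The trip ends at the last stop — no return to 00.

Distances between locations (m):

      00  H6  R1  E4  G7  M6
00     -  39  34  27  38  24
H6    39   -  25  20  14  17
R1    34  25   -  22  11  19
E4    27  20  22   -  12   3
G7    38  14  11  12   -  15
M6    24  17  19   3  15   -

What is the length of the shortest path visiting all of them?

There are 5! = 120 possible orderings.
00 → H6 → R1 → E4 → G7 → M6: 39+25+22+12+15 = 113
00 → H6 → R1 → E4 → M6 → G7: 39+25+22+3+15 = 104
00 → H6 → R1 → G7 → E4 → M6: 39+25+11+12+3 = 90
00 → H6 → R1 → G7 → M6 → E4: 39+25+11+15+3 = 93
00 → H6 → R1 → M6 → E4 → G7: 39+25+19+3+12 = 98
00 → H6 → R1 → M6 → G7 → E4: 39+25+19+15+12 = 110
00 → H6 → E4 → R1 → G7 → M6: 39+20+22+11+15 = 107
00 → H6 → E4 → R1 → M6 → G7: 39+20+22+19+15 = 115
00 → H6 → E4 → G7 → R1 → M6: 39+20+12+11+19 = 101
00 → H6 → E4 → G7 → M6 → R1: 39+20+12+15+19 = 105
00 → H6 → E4 → M6 → R1 → G7: 39+20+3+19+11 = 92
00 → H6 → E4 → M6 → G7 → R1: 39+20+3+15+11 = 88
00 → H6 → G7 → R1 → E4 → M6: 39+14+11+22+3 = 89
00 → H6 → G7 → R1 → M6 → E4: 39+14+11+19+3 = 86
… (106 more)
00 → E4 → M6 → H6 → G7 → R1: 27+3+17+14+11 = 72  ← best
The minimum is 72.
One shortest path: 00 → E4 → M6 → H6 → G7 → R1.

72 m — the minimum one-way total.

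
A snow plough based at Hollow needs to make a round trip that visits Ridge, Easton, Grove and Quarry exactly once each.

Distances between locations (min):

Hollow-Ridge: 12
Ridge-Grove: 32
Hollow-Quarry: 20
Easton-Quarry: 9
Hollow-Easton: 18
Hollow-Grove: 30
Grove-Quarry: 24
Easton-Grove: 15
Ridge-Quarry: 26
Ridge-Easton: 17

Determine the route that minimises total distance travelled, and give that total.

With 4 stops there are 4!/2 = 12 distinct round trips (a route and its reverse cost the same).
Hollow-Ridge-Easton-Grove-Quarry-Hollow: 12+17+15+24+20 = 88
Hollow-Ridge-Easton-Quarry-Grove-Hollow: 12+17+9+24+30 = 92
Hollow-Ridge-Grove-Easton-Quarry-Hollow: 12+32+15+9+20 = 88
Hollow-Ridge-Grove-Quarry-Easton-Hollow: 12+32+24+9+18 = 95
Hollow-Ridge-Quarry-Easton-Grove-Hollow: 12+26+9+15+30 = 92
Hollow-Ridge-Quarry-Grove-Easton-Hollow: 12+26+24+15+18 = 95
Hollow-Easton-Ridge-Grove-Quarry-Hollow: 18+17+32+24+20 = 111
Hollow-Easton-Ridge-Quarry-Grove-Hollow: 18+17+26+24+30 = 115
Hollow-Easton-Grove-Ridge-Quarry-Hollow: 18+15+32+26+20 = 111
Hollow-Easton-Quarry-Ridge-Grove-Hollow: 18+9+26+32+30 = 115
Hollow-Grove-Ridge-Easton-Quarry-Hollow: 30+32+17+9+20 = 108
Hollow-Grove-Easton-Ridge-Quarry-Hollow: 30+15+17+26+20 = 108
The minimum is 88.
One optimal route: Hollow → Ridge → Easton → Grove → Quarry → Hollow (or its reverse).

88 min — the shortest possible round trip.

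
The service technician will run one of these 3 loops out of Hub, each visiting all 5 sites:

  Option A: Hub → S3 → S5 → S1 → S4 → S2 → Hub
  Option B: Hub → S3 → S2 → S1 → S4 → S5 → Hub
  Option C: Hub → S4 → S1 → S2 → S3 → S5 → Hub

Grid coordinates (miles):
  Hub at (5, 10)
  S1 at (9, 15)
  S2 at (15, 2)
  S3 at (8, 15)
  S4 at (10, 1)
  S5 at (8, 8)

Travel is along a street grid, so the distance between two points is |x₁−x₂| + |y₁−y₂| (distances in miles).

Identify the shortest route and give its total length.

Option A: 8 + 7 + 8 + 15 + 6 + 18 = 62
Option B: 8 + 20 + 19 + 15 + 9 + 5 = 76
Option C: 14 + 15 + 19 + 20 + 7 + 5 = 80

Shortest is Option A, total 62 miles.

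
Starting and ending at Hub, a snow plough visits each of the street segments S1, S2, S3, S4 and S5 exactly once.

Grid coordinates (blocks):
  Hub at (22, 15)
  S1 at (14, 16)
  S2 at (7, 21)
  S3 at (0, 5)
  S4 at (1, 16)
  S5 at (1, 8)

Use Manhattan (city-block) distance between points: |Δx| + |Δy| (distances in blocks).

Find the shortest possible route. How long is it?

There are 60 distinct closed tours to check (reversals are equivalent).
Hub-S1-S2-S3-S4-S5-Hub: 9+12+23+12+8+28 = 92
Hub-S1-S2-S3-S5-S4-Hub: 9+12+23+4+8+22 = 78
Hub-S1-S2-S4-S3-S5-Hub: 9+12+11+12+4+28 = 76
Hub-S1-S2-S4-S5-S3-Hub: 9+12+11+8+4+32 = 76
Hub-S1-S2-S5-S3-S4-Hub: 9+12+19+4+12+22 = 78
Hub-S1-S2-S5-S4-S3-Hub: 9+12+19+8+12+32 = 92
Hub-S1-S3-S2-S4-S5-Hub: 9+25+23+11+8+28 = 104
Hub-S1-S3-S2-S5-S4-Hub: 9+25+23+19+8+22 = 106
Hub-S1-S3-S4-S2-S5-Hub: 9+25+12+11+19+28 = 104
Hub-S1-S3-S4-S5-S2-Hub: 9+25+12+8+19+21 = 94
Hub-S1-S3-S5-S2-S4-Hub: 9+25+4+19+11+22 = 90
Hub-S1-S3-S5-S4-S2-Hub: 9+25+4+8+11+21 = 78
Hub-S1-S4-S2-S3-S5-Hub: 9+13+11+23+4+28 = 88
Hub-S1-S4-S2-S5-S3-Hub: 9+13+11+19+4+32 = 88
… (46 more)
The minimum is 76.
One optimal route: Hub → S1 → S2 → S4 → S3 → S5 → Hub (or its reverse).

76 blocks — the shortest possible round trip.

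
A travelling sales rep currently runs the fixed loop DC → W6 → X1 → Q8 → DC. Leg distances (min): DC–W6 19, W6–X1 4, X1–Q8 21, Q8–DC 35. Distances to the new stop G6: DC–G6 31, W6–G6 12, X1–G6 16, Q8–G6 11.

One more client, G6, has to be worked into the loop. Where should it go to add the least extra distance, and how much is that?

Insertion cost between consecutive stops i–j is d(i,G6) + d(G6,j) − d(i,j):
  between DC and W6: 31 + 12 − 19 = 24
  between W6 and X1: 12 + 16 − 4 = 24
  between X1 and Q8: 16 + 11 − 21 = 6
  between Q8 and DC: 11 + 31 − 35 = 7
Cheapest insertion is between X1 and Q8, adding 6.
New total = 79 + 6 = 85.

Adding 6 min by placing G6 on the X1–Q8 leg.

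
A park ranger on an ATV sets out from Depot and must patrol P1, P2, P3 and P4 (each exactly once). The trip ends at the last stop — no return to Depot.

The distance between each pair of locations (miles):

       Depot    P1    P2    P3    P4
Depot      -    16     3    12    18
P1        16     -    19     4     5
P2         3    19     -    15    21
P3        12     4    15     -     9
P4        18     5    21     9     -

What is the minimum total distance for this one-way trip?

There are 4! = 24 possible orderings.
Depot→P1→P2→P3→P4: 16+19+15+9 = 59
Depot→P1→P2→P4→P3: 16+19+21+9 = 65
Depot→P1→P3→P2→P4: 16+4+15+21 = 56
Depot→P1→P3→P4→P2: 16+4+9+21 = 50
Depot→P1→P4→P2→P3: 16+5+21+15 = 57
Depot→P1→P4→P3→P2: 16+5+9+15 = 45
Depot→P2→P1→P3→P4: 3+19+4+9 = 35
Depot→P2→P1→P4→P3: 3+19+5+9 = 36
Depot→P2→P3→P1→P4: 3+15+4+5 = 27
Depot→P2→P3→P4→P1: 3+15+9+5 = 32
Depot→P2→P4→P1→P3: 3+21+5+4 = 33
Depot→P2→P4→P3→P1: 3+21+9+4 = 37
Depot→P3→P1→P2→P4: 12+4+19+21 = 56
Depot→P3→P1→P4→P2: 12+4+5+21 = 42
… (10 more)
The minimum is 27.
One shortest path: Depot → P2 → P3 → P1 → P4.

Shortest open route: 27 miles.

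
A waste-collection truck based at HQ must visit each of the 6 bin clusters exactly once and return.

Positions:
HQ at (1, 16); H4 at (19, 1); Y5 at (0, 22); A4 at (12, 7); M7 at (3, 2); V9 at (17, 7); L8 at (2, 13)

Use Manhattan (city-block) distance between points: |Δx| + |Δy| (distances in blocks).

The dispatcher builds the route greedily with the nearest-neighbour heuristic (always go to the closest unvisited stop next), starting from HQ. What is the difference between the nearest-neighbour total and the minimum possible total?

From HQ: L8=4, Y5=7, M7=16, A4=20, V9=25, H4=33 → choose L8 (4).
From L8: Y5=11, M7=12, A4=16, V9=21, H4=29 → choose Y5 (11).
From Y5: M7=23, A4=27, V9=32, H4=40 → choose M7 (23).
From M7: A4=14, H4=17, V9=19 → choose A4 (14).
From A4: V9=5, H4=13 → choose V9 (5).
From V9: H4=8 → choose H4 (8).
NN route HQ → L8 → Y5 → M7 → A4 → V9 → H4 → HQ costs 98.
Optimal: HQ → Y5 → A4 → V9 → H4 → M7 → L8 → HQ costs 80 (by enumerating all 360 distinct tours).
Excess = 98 − 80 = 18.

18 blocks longer than the optimal tour.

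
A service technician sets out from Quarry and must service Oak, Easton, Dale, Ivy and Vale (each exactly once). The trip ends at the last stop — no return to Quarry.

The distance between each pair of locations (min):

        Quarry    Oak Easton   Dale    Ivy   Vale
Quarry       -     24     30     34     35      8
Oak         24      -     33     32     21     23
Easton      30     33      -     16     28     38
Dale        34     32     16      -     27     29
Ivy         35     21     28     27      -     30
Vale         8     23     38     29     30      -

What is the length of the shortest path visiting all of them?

Shortest open route: 95 min.

There are 5! = 120 possible orderings.
Quarry→Oak→Easton→Dale→Ivy→Vale: 24+33+16+27+30 = 130
Quarry→Oak→Easton→Dale→Vale→Ivy: 24+33+16+29+30 = 132
Quarry→Oak→Easton→Ivy→Dale→Vale: 24+33+28+27+29 = 141
Quarry→Oak→Easton→Ivy→Vale→Dale: 24+33+28+30+29 = 144
Quarry→Oak→Easton→Vale→Dale→Ivy: 24+33+38+29+27 = 151
Quarry→Oak→Easton→Vale→Ivy→Dale: 24+33+38+30+27 = 152
Quarry→Oak→Dale→Easton→Ivy→Vale: 24+32+16+28+30 = 130
Quarry→Oak→Dale→Easton→Vale→Ivy: 24+32+16+38+30 = 140
Quarry→Oak→Dale→Ivy→Easton→Vale: 24+32+27+28+38 = 149
Quarry→Oak→Dale→Ivy→Vale→Easton: 24+32+27+30+38 = 151
Quarry→Oak→Dale→Vale→Easton→Ivy: 24+32+29+38+28 = 151
Quarry→Oak→Dale→Vale→Ivy→Easton: 24+32+29+30+28 = 143
Quarry→Oak→Ivy→Easton→Dale→Vale: 24+21+28+16+29 = 118
Quarry→Oak→Ivy→Easton→Vale→Dale: 24+21+28+38+29 = 140
… (106 more)
Quarry→Vale→Oak→Ivy→Dale→Easton: 8+23+21+27+16 = 95  ← best
The minimum is 95.
One shortest path: Quarry → Vale → Oak → Ivy → Dale → Easton.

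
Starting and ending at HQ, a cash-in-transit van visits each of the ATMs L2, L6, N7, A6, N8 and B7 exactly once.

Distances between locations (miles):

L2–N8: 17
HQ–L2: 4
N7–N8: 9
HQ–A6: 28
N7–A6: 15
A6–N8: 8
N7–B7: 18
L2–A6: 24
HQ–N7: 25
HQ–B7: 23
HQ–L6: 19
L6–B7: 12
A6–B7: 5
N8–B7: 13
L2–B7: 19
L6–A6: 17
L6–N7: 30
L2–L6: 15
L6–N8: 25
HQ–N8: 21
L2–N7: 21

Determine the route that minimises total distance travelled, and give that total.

With 6 stops there are 6!/2 = 360 distinct round trips (a route and its reverse cost the same).
HQ → L2 → L6 → N7 → A6 → N8 → B7 → HQ: 4+15+30+15+8+13+23 = 108
HQ → L2 → L6 → N7 → A6 → B7 → N8 → HQ: 4+15+30+15+5+13+21 = 103
HQ → L2 → L6 → N7 → N8 → A6 → B7 → HQ: 4+15+30+9+8+5+23 = 94
HQ → L2 → L6 → N7 → N8 → B7 → A6 → HQ: 4+15+30+9+13+5+28 = 104
HQ → L2 → L6 → N7 → B7 → A6 → N8 → HQ: 4+15+30+18+5+8+21 = 101
HQ → L2 → L6 → N7 → B7 → N8 → A6 → HQ: 4+15+30+18+13+8+28 = 116
HQ → L2 → L6 → A6 → N7 → N8 → B7 → HQ: 4+15+17+15+9+13+23 = 96
HQ → L2 → L6 → A6 → N7 → B7 → N8 → HQ: 4+15+17+15+18+13+21 = 103
… (352 more)
HQ → L2 → L6 → B7 → A6 → N8 → N7 → HQ: 4+15+12+5+8+9+25 = 78  ← best
The minimum is 78.
One optimal route: HQ → L2 → L6 → B7 → A6 → N8 → N7 → HQ (or its reverse).

78 miles — the shortest possible round trip.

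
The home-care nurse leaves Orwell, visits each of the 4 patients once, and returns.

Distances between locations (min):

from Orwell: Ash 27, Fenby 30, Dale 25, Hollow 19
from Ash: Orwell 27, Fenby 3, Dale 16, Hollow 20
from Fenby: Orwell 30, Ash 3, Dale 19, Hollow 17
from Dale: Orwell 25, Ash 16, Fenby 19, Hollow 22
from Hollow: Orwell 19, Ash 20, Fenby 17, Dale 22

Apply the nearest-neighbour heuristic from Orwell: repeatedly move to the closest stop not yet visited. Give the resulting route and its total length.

Nearest-neighbour total = 80 min; route Orwell → Hollow → Fenby → Ash → Dale → Orwell.

At Orwell the remaining stops are Hollow 19, Dale 25, Ash 27, Fenby 30; go to Hollow.
At Hollow the remaining stops are Fenby 17, Ash 20, Dale 22; go to Fenby.
At Fenby the remaining stops are Ash 3, Dale 19; go to Ash.
At Ash the remaining stops are Dale 16; go to Dale.
Return Dale→Orwell: 25.
Total = 19 + 17 + 3 + 16 + 25 = 80.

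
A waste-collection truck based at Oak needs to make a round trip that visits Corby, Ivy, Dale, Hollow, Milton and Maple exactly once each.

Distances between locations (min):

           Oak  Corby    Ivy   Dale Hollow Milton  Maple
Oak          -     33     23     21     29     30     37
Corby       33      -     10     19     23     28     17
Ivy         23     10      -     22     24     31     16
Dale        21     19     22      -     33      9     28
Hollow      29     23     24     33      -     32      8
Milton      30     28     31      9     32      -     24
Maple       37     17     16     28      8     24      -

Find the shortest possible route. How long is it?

Minimum total distance: 118 min.

With 6 stops there are 6!/2 = 360 distinct round trips (a route and its reverse cost the same).
Oak - Corby - Ivy - Dale - Hollow - Milton - Maple - Oak: 33+10+22+33+32+24+37 = 191
Oak - Corby - Ivy - Dale - Hollow - Maple - Milton - Oak: 33+10+22+33+8+24+30 = 160
Oak - Corby - Ivy - Dale - Milton - Hollow - Maple - Oak: 33+10+22+9+32+8+37 = 151
Oak - Corby - Ivy - Dale - Milton - Maple - Hollow - Oak: 33+10+22+9+24+8+29 = 135
Oak - Corby - Ivy - Dale - Maple - Hollow - Milton - Oak: 33+10+22+28+8+32+30 = 163
Oak - Corby - Ivy - Dale - Maple - Milton - Hollow - Oak: 33+10+22+28+24+32+29 = 178
Oak - Corby - Ivy - Hollow - Dale - Milton - Maple - Oak: 33+10+24+33+9+24+37 = 170
Oak - Corby - Ivy - Hollow - Dale - Maple - Milton - Oak: 33+10+24+33+28+24+30 = 182
… (352 more)
Oak - Ivy - Corby - Hollow - Maple - Milton - Dale - Oak: 23+10+23+8+24+9+21 = 118  ← best
The minimum is 118.
One optimal route: Oak → Ivy → Corby → Hollow → Maple → Milton → Dale → Oak (or its reverse).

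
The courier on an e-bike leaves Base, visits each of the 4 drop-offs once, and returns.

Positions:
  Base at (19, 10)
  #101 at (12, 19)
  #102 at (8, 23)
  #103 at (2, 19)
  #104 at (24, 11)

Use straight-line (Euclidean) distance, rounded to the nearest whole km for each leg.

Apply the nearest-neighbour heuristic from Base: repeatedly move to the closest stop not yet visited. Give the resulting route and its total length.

From Base: distances to unvisited — #104=5, #101=11, #102=17, #103=19. Nearest is #104 (5).
From #104: distances to unvisited — #101=14, #102=20, #103=23. Nearest is #101 (14).
From #101: distances to unvisited — #102=6, #103=10. Nearest is #102 (6).
From #102: distances to unvisited — #103=7. Nearest is #103 (7).
Return #103→Base: 19.
Total = 5 + 14 + 6 + 7 + 19 = 51.

Nearest-neighbour total = 51 km; route Base → #104 → #101 → #102 → #103 → Base.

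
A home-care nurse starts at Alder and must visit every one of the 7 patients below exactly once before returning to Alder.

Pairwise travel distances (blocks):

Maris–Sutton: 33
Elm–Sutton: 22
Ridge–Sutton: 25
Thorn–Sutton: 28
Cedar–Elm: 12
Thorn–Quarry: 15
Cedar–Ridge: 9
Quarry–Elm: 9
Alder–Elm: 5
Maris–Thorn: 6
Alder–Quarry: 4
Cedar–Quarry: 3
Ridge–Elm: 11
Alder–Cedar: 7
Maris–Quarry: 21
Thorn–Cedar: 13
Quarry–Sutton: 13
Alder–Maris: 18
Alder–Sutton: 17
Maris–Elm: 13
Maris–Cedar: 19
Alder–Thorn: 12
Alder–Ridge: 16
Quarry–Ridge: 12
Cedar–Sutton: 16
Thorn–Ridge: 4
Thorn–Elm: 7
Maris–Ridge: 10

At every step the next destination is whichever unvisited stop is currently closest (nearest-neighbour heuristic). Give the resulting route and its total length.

Nearest-neighbour total = 78 blocks; route Alder → Quarry → Cedar → Ridge → Thorn → Maris → Elm → Sutton → Alder.

Alder → [Quarry:4 / Elm:5 / Cedar:7 / Thorn:12 / Ridge:16 / Sutton:17 / Maris:18] → Quarry (4)
Quarry → [Cedar:3 / Elm:9 / Ridge:12 / Sutton:13 / Thorn:15 / Maris:21] → Cedar (3)
Cedar → [Ridge:9 / Elm:12 / Thorn:13 / Sutton:16 / Maris:19] → Ridge (9)
Ridge → [Thorn:4 / Maris:10 / Elm:11 / Sutton:25] → Thorn (4)
Thorn → [Maris:6 / Elm:7 / Sutton:28] → Maris (6)
Maris → [Elm:13 / Sutton:33] → Elm (13)
Elm → [Sutton:22] → Sutton (22)
Return Sutton→Alder: 17.
Total = 4 + 3 + 9 + 4 + 6 + 13 + 22 + 17 = 78.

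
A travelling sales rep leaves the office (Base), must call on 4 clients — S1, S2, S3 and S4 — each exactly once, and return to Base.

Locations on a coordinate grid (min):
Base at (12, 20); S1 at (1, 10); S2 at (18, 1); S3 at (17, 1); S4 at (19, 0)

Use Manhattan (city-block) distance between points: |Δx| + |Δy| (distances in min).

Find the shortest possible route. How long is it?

Shortest round trip = 76 min.

There are 12 distinct closed tours to check (reversals are equivalent).
Base - S1 - S2 - S3 - S4 - Base: 21+26+1+3+27 = 78
Base - S1 - S2 - S4 - S3 - Base: 21+26+2+3+24 = 76
Base - S1 - S3 - S2 - S4 - Base: 21+25+1+2+27 = 76
Base - S1 - S3 - S4 - S2 - Base: 21+25+3+2+25 = 76
Base - S1 - S4 - S2 - S3 - Base: 21+28+2+1+24 = 76
Base - S1 - S4 - S3 - S2 - Base: 21+28+3+1+25 = 78
Base - S2 - S1 - S3 - S4 - Base: 25+26+25+3+27 = 106
Base - S2 - S1 - S4 - S3 - Base: 25+26+28+3+24 = 106
Base - S2 - S3 - S1 - S4 - Base: 25+1+25+28+27 = 106
Base - S2 - S4 - S1 - S3 - Base: 25+2+28+25+24 = 104
Base - S3 - S1 - S2 - S4 - Base: 24+25+26+2+27 = 104
Base - S3 - S2 - S1 - S4 - Base: 24+1+26+28+27 = 106
The minimum is 76.
One optimal route: Base → S1 → S2 → S4 → S3 → Base (or its reverse).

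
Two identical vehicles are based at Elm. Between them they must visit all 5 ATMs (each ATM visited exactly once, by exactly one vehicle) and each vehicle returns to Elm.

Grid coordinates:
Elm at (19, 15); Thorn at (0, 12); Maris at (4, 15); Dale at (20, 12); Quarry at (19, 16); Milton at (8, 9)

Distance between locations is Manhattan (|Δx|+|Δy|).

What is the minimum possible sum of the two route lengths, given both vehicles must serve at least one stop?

Check every non-empty split of the stops between the two vehicles; for each half take its own optimal tour:
  {Thorn} + {Maris, Dale, Quarry, Milton}: 44 + 46 = 90
  {Maris} + {Thorn, Dale, Quarry, Milton}: 30 + 54 = 84
  {Thorn, Maris} + {Dale, Quarry, Milton}: 44 + 38 = 82
  {Dale} + {Thorn, Maris, Quarry, Milton}: 8 + 52 = 60
  {Thorn, Dale} + {Maris, Quarry, Milton}: 46 + 44 = 90
  {Maris, Dale} + {Thorn, Quarry, Milton}: 38 + 52 = 90
  … (15 splits in total)
  {Quarry} + {Thorn, Maris, Dale, Milton}: 2 + 52 = 54  ← best
Best: vehicle 1 Elm → Quarry → Elm = 2; vehicle 2 Elm → Maris → Thorn → Milton → Dale → Elm = 52; combined 54.

54 — the smallest possible combined total.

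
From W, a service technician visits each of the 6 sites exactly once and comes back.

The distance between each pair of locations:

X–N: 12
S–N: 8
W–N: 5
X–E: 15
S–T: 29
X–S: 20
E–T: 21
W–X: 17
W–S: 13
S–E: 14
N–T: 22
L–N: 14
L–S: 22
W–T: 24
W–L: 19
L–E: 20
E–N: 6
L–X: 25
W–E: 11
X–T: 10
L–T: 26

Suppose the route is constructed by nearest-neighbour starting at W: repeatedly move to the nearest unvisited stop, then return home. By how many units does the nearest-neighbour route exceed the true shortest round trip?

W: N=5, E=11, S=13, X=17, L=19, T=24 ⇒ N
N: E=6, S=8, X=12, L=14, T=22 ⇒ E
E: S=14, X=15, L=20, T=21 ⇒ S
S: X=20, L=22, T=29 ⇒ X
X: T=10, L=25 ⇒ T
T: L=26 ⇒ L
NN route W → N → E → S → X → T → L → W costs 100.
Optimal: W → L → T → X → E → S → N → W costs 97 (by enumerating all 360 distinct tours).
Excess = 100 − 97 = 3.

Excess over optimum: 3.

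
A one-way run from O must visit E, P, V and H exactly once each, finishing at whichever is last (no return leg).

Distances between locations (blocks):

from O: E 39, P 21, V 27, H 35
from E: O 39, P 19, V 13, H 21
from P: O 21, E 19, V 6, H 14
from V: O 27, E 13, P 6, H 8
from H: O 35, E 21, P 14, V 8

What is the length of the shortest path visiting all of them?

56 blocks — the minimum one-way total.

There are 4! = 24 possible orderings.
O → E → P → V → H: 39+19+6+8 = 72
O → E → P → H → V: 39+19+14+8 = 80
O → E → V → P → H: 39+13+6+14 = 72
O → E → V → H → P: 39+13+8+14 = 74
O → E → H → P → V: 39+21+14+6 = 80
O → E → H → V → P: 39+21+8+6 = 74
O → P → E → V → H: 21+19+13+8 = 61
O → P → E → H → V: 21+19+21+8 = 69
O → P → V → E → H: 21+6+13+21 = 61
O → P → V → H → E: 21+6+8+21 = 56
O → P → H → E → V: 21+14+21+13 = 69
O → P → H → V → E: 21+14+8+13 = 56
O → V → E → P → H: 27+13+19+14 = 73
O → V → E → H → P: 27+13+21+14 = 75
… (10 more)
The minimum is 56.
One shortest path: O → P → V → H → E.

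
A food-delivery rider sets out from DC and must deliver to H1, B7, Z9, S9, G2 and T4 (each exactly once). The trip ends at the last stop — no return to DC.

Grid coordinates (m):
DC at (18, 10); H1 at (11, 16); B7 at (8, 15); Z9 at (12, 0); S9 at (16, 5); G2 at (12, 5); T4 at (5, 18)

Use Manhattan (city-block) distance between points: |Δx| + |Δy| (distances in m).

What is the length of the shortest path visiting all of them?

There are 6! = 720 possible orderings.
DC → H1 → B7 → Z9 → S9 → G2 → T4: 13+4+19+9+4+20 = 69
DC → H1 → B7 → Z9 → S9 → T4 → G2: 13+4+19+9+24+20 = 89
DC → H1 → B7 → Z9 → G2 → S9 → T4: 13+4+19+5+4+24 = 69
DC → H1 → B7 → Z9 → G2 → T4 → S9: 13+4+19+5+20+24 = 85
DC → H1 → B7 → Z9 → T4 → S9 → G2: 13+4+19+25+24+4 = 89
DC → H1 → B7 → Z9 → T4 → G2 → S9: 13+4+19+25+20+4 = 85
DC → H1 → B7 → S9 → Z9 → G2 → T4: 13+4+18+9+5+20 = 69
DC → H1 → B7 → S9 → Z9 → T4 → G2: 13+4+18+9+25+20 = 89
… (712 more)
DC → S9 → Z9 → G2 → H1 → B7 → T4: 7+9+5+12+4+6 = 43  ← best
The minimum is 43.
One shortest path: DC → S9 → Z9 → G2 → H1 → B7 → T4.

Minimum one-way distance = 43 m.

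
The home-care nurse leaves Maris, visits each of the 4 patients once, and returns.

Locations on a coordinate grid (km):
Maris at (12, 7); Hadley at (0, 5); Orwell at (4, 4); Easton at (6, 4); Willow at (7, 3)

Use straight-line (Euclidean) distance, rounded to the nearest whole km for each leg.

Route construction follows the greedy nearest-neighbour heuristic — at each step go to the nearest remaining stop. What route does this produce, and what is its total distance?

25 km along Maris → Willow → Easton → Orwell → Hadley → Maris.

Maris → [Willow:6 / Easton:7 / Orwell:9 / Hadley:12] → Willow (6)
Willow → [Easton:1 / Orwell:3 / Hadley:7] → Easton (1)
Easton → [Orwell:2 / Hadley:6] → Orwell (2)
Orwell → [Hadley:4] → Hadley (4)
Return Hadley→Maris: 12.
Total = 6 + 1 + 2 + 4 + 12 = 25.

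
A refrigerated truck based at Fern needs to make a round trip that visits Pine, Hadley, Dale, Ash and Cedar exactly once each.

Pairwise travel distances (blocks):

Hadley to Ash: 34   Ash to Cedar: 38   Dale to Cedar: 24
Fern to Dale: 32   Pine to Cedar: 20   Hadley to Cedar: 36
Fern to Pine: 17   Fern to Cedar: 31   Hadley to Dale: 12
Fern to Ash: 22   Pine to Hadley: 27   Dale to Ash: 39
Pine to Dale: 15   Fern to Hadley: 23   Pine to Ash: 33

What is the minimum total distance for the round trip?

Fern-Pine-Hadley-Dale-Ash-Cedar-Fern: 17+27+12+39+38+31 = 164
Fern-Pine-Hadley-Dale-Cedar-Ash-Fern: 17+27+12+24+38+22 = 140
Fern-Pine-Hadley-Ash-Dale-Cedar-Fern: 17+27+34+39+24+31 = 172
Fern-Pine-Hadley-Ash-Cedar-Dale-Fern: 17+27+34+38+24+32 = 172
Fern-Pine-Hadley-Cedar-Dale-Ash-Fern: 17+27+36+24+39+22 = 165
Fern-Pine-Hadley-Cedar-Ash-Dale-Fern: 17+27+36+38+39+32 = 189
Fern-Pine-Dale-Hadley-Ash-Cedar-Fern: 17+15+12+34+38+31 = 147
Fern-Pine-Dale-Hadley-Cedar-Ash-Fern: 17+15+12+36+38+22 = 140
Fern-Pine-Dale-Ash-Hadley-Cedar-Fern: 17+15+39+34+36+31 = 172
Fern-Pine-Dale-Ash-Cedar-Hadley-Fern: 17+15+39+38+36+23 = 168
Fern-Pine-Dale-Cedar-Hadley-Ash-Fern: 17+15+24+36+34+22 = 148
Fern-Pine-Dale-Cedar-Ash-Hadley-Fern: 17+15+24+38+34+23 = 151
Fern-Pine-Ash-Hadley-Dale-Cedar-Fern: 17+33+34+12+24+31 = 151
Fern-Pine-Ash-Hadley-Cedar-Dale-Fern: 17+33+34+36+24+32 = 176
… (46 more)
Fern-Pine-Cedar-Dale-Hadley-Ash-Fern: 17+20+24+12+34+22 = 129  ← best
The minimum is 129.
One optimal route: Fern → Pine → Cedar → Dale → Hadley → Ash → Fern (or its reverse).

Shortest round trip = 129 blocks.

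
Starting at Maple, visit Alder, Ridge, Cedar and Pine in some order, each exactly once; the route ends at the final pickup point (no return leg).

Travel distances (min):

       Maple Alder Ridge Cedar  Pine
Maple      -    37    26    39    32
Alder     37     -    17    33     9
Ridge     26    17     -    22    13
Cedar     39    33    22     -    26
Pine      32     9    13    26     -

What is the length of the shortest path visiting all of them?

There are 4! = 24 possible orderings.
Maple - Alder - Ridge - Cedar - Pine: 37+17+22+26 = 102
Maple - Alder - Ridge - Pine - Cedar: 37+17+13+26 = 93
Maple - Alder - Cedar - Ridge - Pine: 37+33+22+13 = 105
Maple - Alder - Cedar - Pine - Ridge: 37+33+26+13 = 109
Maple - Alder - Pine - Ridge - Cedar: 37+9+13+22 = 81
Maple - Alder - Pine - Cedar - Ridge: 37+9+26+22 = 94
Maple - Ridge - Alder - Cedar - Pine: 26+17+33+26 = 102
Maple - Ridge - Alder - Pine - Cedar: 26+17+9+26 = 78
Maple - Ridge - Cedar - Alder - Pine: 26+22+33+9 = 90
Maple - Ridge - Cedar - Pine - Alder: 26+22+26+9 = 83
Maple - Ridge - Pine - Alder - Cedar: 26+13+9+33 = 81
Maple - Ridge - Pine - Cedar - Alder: 26+13+26+33 = 98
Maple - Cedar - Alder - Ridge - Pine: 39+33+17+13 = 102
Maple - Cedar - Alder - Pine - Ridge: 39+33+9+13 = 94
… (10 more)
The minimum is 78.
One shortest path: Maple → Ridge → Alder → Pine → Cedar.

Shortest open route: 78 min.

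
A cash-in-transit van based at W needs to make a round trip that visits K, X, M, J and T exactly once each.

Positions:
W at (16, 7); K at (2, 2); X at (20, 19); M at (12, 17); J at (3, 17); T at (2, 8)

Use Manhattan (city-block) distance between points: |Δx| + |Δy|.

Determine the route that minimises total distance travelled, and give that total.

W-K-X-M-J-T-W: 19+35+10+9+10+15 = 98
W-K-X-M-T-J-W: 19+35+10+19+10+23 = 116
W-K-X-J-M-T-W: 19+35+19+9+19+15 = 116
W-K-X-J-T-M-W: 19+35+19+10+19+14 = 116
W-K-X-T-M-J-W: 19+35+29+19+9+23 = 134
W-K-X-T-J-M-W: 19+35+29+10+9+14 = 116
W-K-M-X-J-T-W: 19+25+10+19+10+15 = 98
W-K-M-X-T-J-W: 19+25+10+29+10+23 = 116
W-K-M-J-X-T-W: 19+25+9+19+29+15 = 116
W-K-M-J-T-X-W: 19+25+9+10+29+16 = 108
W-K-M-T-X-J-W: 19+25+19+29+19+23 = 134
W-K-M-T-J-X-W: 19+25+19+10+19+16 = 108
W-K-J-X-M-T-W: 19+16+19+10+19+15 = 98
W-K-J-X-T-M-W: 19+16+19+29+19+14 = 116
… (46 more)
W-K-T-J-M-X-W: 19+6+10+9+10+16 = 70  ← best
The minimum is 70.
One optimal route: W → K → T → J → M → X → W (or its reverse).

Minimum total distance: 70.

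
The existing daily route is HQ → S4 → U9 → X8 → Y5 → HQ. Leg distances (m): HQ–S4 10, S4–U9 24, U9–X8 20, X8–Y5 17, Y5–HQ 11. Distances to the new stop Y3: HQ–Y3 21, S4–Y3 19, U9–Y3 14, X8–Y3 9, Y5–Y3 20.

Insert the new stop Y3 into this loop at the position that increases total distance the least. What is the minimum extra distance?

Adding 3 m by placing Y3 on the U9–X8 leg.

Insertion cost between consecutive stops i–j is d(i,Y3) + d(Y3,j) − d(i,j):
  between HQ and S4: 21 + 19 − 10 = 30
  between S4 and U9: 19 + 14 − 24 = 9
  between U9 and X8: 14 + 9 − 20 = 3
  between X8 and Y5: 9 + 20 − 17 = 12
  between Y5 and HQ: 20 + 21 − 11 = 30
Cheapest insertion is between U9 and X8, adding 3.
New total = 82 + 3 = 85.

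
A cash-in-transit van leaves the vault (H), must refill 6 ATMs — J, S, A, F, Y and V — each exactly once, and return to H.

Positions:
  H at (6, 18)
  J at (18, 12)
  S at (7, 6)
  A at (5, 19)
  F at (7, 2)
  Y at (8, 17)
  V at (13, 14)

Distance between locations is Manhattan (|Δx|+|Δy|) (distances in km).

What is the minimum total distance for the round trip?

There are 360 distinct closed tours to check (reversals are equivalent).
H→J→S→A→F→Y→V→H: 18+17+15+19+16+8+11 = 104
H→J→S→A→F→V→Y→H: 18+17+15+19+18+8+3 = 98
H→J→S→A→Y→F→V→H: 18+17+15+5+16+18+11 = 100
H→J→S→A→Y→V→F→H: 18+17+15+5+8+18+17 = 98
H→J→S→A→V→F→Y→H: 18+17+15+13+18+16+3 = 100
H→J→S→A→V→Y→F→H: 18+17+15+13+8+16+17 = 104
H→J→S→F→A→Y→V→H: 18+17+4+19+5+8+11 = 82
H→J→S→F→A→V→Y→H: 18+17+4+19+13+8+3 = 82
… (352 more)
H→S→F→J→V→Y→A→H: 13+4+21+7+8+5+2 = 60  ← best
The minimum is 60.
One optimal route: H → S → F → J → V → Y → A → H (or its reverse).

Shortest round trip = 60 km.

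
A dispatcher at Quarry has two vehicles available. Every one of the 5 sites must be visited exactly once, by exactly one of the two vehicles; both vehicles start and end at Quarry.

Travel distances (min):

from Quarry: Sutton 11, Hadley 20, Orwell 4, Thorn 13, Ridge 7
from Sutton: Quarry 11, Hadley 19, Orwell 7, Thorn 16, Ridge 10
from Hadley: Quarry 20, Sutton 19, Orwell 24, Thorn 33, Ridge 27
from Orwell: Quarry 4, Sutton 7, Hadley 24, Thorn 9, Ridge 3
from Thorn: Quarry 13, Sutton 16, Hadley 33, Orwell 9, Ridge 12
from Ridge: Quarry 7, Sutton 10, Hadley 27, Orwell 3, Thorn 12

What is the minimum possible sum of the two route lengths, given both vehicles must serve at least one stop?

There are 2^4 − 1 = 15 ways to divide the 5 stops into two non-empty groups. For each, the best each vehicle can do is its own shortest tour through its group:
  {Sutton} + {Hadley, Orwell, Thorn, Ridge}: 22 + 72 = 94
  {Hadley} + {Sutton, Orwell, Thorn, Ridge}: 40 + 46 = 86
  {Sutton, Hadley} + {Orwell, Thorn, Ridge}: 50 + 32 = 82
  {Orwell} + {Sutton, Hadley, Thorn, Ridge}: 8 + 74 = 82
  {Sutton, Orwell} + {Hadley, Thorn, Ridge}: 22 + 72 = 94
  {Hadley, Orwell} + {Sutton, Thorn, Ridge}: 48 + 46 = 94
  … (15 splits in total)
Best: vehicle 1 Quarry → Sutton → Hadley → Quarry = 50; vehicle 2 Quarry → Orwell → Thorn → Ridge → Quarry = 32; combined 82.

Minimum combined distance: 82 min.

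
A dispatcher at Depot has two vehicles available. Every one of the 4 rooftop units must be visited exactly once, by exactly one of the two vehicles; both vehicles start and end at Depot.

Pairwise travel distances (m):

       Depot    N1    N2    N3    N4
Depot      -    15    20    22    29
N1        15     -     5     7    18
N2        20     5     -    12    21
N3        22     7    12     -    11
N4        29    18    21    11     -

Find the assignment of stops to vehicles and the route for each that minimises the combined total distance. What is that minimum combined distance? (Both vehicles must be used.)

Check every non-empty split of the stops between the two vehicles; for each half take its own optimal tour:
  {N1} + {N2, N3, N4}: 30 + 72 = 102
  {N2} + {N1, N3, N4}: 40 + 62 = 102
  {N1, N2} + {N3, N4}: 40 + 62 = 102
  {N3} + {N1, N2, N4}: 44 + 70 = 114
  {N1, N3} + {N2, N4}: 44 + 70 = 114
  {N2, N3} + {N1, N4}: 54 + 62 = 116
  … (7 splits in total)
Best: vehicle 1 Depot → N1 → Depot = 30; vehicle 2 Depot → N2 → N3 → N4 → Depot = 72; combined 102.

Minimum combined distance: 102 m.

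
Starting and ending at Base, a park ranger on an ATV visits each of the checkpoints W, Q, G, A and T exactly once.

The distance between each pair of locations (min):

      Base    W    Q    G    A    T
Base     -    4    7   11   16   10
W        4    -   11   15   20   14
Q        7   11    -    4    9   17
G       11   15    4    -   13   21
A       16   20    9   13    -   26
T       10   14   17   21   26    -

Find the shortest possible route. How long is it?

68 min — the shortest possible round trip.

There are 60 distinct closed tours to check (reversals are equivalent).
Base-W-Q-G-A-T-Base: 4+11+4+13+26+10 = 68
Base-W-Q-G-T-A-Base: 4+11+4+21+26+16 = 82
Base-W-Q-A-G-T-Base: 4+11+9+13+21+10 = 68
Base-W-Q-A-T-G-Base: 4+11+9+26+21+11 = 82
Base-W-Q-T-G-A-Base: 4+11+17+21+13+16 = 82
Base-W-Q-T-A-G-Base: 4+11+17+26+13+11 = 82
Base-W-G-Q-A-T-Base: 4+15+4+9+26+10 = 68
Base-W-G-Q-T-A-Base: 4+15+4+17+26+16 = 82
Base-W-G-A-Q-T-Base: 4+15+13+9+17+10 = 68
Base-W-G-A-T-Q-Base: 4+15+13+26+17+7 = 82
Base-W-G-T-Q-A-Base: 4+15+21+17+9+16 = 82
Base-W-G-T-A-Q-Base: 4+15+21+26+9+7 = 82
Base-W-A-Q-G-T-Base: 4+20+9+4+21+10 = 68
Base-W-A-Q-T-G-Base: 4+20+9+17+21+11 = 82
… (46 more)
The minimum is 68.
One optimal route: Base → W → Q → G → A → T → Base (or its reverse).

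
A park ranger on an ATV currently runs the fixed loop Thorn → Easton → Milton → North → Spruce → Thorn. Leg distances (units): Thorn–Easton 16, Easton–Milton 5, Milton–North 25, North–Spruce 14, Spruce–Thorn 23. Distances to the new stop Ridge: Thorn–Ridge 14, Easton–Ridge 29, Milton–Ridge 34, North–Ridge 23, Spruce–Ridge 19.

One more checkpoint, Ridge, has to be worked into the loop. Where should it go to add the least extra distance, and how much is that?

Insertion cost between consecutive stops i–j is d(i,Ridge) + d(Ridge,j) − d(i,j):
  between Thorn and Easton: 14 + 29 − 16 = 27
  between Easton and Milton: 29 + 34 − 5 = 58
  between Milton and North: 34 + 23 − 25 = 32
  between North and Spruce: 23 + 19 − 14 = 28
  between Spruce and Thorn: 19 + 14 − 23 = 10
Cheapest insertion is between Spruce and Thorn, adding 10.
New total = 83 + 10 = 93.

Adding 10 by placing Ridge on the Spruce–Thorn leg.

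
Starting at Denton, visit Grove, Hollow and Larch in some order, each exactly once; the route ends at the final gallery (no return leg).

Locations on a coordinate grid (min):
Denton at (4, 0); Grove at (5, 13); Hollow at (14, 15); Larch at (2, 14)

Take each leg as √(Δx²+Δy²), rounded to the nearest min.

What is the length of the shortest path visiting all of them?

There are 3! = 6 possible orderings.
Denton - Grove - Hollow - Larch: 13+9+12 = 34
Denton - Grove - Larch - Hollow: 13+3+12 = 28
Denton - Hollow - Grove - Larch: 18+9+3 = 30
Denton - Hollow - Larch - Grove: 18+12+3 = 33
Denton - Larch - Grove - Hollow: 14+3+9 = 26
Denton - Larch - Hollow - Grove: 14+12+9 = 35
The minimum is 26.
One shortest path: Denton → Larch → Grove → Hollow.

26 min — the minimum one-way total.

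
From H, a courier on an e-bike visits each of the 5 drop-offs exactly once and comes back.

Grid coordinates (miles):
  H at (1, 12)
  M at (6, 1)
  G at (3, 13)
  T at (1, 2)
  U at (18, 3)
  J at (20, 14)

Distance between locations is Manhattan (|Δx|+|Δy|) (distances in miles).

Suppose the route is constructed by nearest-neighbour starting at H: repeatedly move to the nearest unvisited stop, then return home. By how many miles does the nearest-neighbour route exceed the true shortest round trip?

From H: G=3, T=10, M=16, J=21, U=26 → choose G (3).
From G: T=13, M=15, J=18, U=25 → choose T (13).
From T: M=6, U=18, J=31 → choose M (6).
From M: U=14, J=27 → choose U (14).
From U: J=13 → choose J (13).
NN route H → G → T → M → U → J → H costs 70.
Optimal: H → G → J → U → M → T → H costs 64 (by enumerating all 60 distinct tours).
Excess = 70 − 64 = 6.

The nearest-neighbour route is 6 miles longer than optimal.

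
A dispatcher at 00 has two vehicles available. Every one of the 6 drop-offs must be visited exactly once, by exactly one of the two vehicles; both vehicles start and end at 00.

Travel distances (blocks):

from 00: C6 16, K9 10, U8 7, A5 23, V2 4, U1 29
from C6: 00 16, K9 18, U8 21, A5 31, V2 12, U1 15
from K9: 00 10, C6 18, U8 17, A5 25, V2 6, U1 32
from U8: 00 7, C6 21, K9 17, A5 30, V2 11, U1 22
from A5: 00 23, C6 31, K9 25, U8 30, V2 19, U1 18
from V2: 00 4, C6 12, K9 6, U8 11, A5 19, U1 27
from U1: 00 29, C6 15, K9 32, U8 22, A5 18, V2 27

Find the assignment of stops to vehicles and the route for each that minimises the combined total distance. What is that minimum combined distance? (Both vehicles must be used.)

Minimum combined distance: 98 blocks.

There are 2^5 − 1 = 31 ways to divide the 6 stops into two non-empty groups. For each, the best each vehicle can do is its own shortest tour through its group:
  {C6} + {K9, U8, A5, V2, U1}: 32 + 82 = 114
  {K9} + {C6, U8, A5, V2, U1}: 20 + 84 = 104
  {C6, K9} + {U8, A5, V2, U1}: 44 + 70 = 114
  {U8} + {C6, K9, A5, V2, U1}: 14 + 84 = 98
  {C6, U8} + {K9, A5, V2, U1}: 44 + 82 = 126
  {K9, U8} + {C6, A5, V2, U1}: 34 + 72 = 106
  … (31 splits in total)
Best: vehicle 1 00 → U8 → 00 = 14; vehicle 2 00 → C6 → U1 → A5 → K9 → V2 → 00 = 84; combined 98.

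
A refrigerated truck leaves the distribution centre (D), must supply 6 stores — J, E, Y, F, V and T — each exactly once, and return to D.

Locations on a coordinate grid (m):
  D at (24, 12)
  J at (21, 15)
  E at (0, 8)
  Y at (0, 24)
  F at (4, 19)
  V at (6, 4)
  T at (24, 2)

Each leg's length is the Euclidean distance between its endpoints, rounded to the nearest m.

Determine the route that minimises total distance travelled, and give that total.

D→J→E→Y→F→V→T→D: 4+22+16+6+15+18+10 = 91
D→J→E→Y→F→T→V→D: 4+22+16+6+26+18+20 = 112
D→J→E→Y→V→F→T→D: 4+22+16+21+15+26+10 = 114
D→J→E→Y→V→T→F→D: 4+22+16+21+18+26+21 = 128
D→J→E→Y→T→F→V→D: 4+22+16+33+26+15+20 = 136
D→J→E→Y→T→V→F→D: 4+22+16+33+18+15+21 = 129
D→J→E→F→Y→V→T→D: 4+22+12+6+21+18+10 = 93
D→J→E→F→Y→T→V→D: 4+22+12+6+33+18+20 = 115
… (352 more)
D→J→F→Y→E→V→T→D: 4+17+6+16+7+18+10 = 78  ← best
The minimum is 78.
One optimal route: D → J → F → Y → E → V → T → D (or its reverse).

Minimum total distance: 78 m.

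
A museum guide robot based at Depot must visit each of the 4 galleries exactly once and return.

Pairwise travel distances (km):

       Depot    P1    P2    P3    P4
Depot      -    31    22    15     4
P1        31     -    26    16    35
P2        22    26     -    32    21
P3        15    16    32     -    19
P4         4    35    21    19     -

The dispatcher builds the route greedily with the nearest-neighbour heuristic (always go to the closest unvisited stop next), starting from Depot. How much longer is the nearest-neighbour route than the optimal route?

5 km longer than the optimal tour.

Depot: P4=4, P3=15, P2=22, P1=31 ⇒ P4
P4: P3=19, P2=21, P1=35 ⇒ P3
P3: P1=16, P2=32 ⇒ P1
P1: P2=26 ⇒ P2
NN route Depot → P4 → P3 → P1 → P2 → Depot costs 87.
Optimal: Depot → P3 → P1 → P2 → P4 → Depot costs 82 (by enumerating all 12 distinct tours).
Excess = 87 − 82 = 5.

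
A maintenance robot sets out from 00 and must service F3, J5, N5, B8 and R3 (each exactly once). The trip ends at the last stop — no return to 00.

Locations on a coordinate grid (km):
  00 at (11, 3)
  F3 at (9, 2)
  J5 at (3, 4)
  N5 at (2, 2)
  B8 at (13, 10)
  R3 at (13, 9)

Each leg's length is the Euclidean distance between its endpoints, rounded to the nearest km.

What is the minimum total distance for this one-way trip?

There are 5! = 120 possible orderings.
00→F3→J5→N5→B8→R3: 2+6+2+14+1 = 25
00→F3→J5→N5→R3→B8: 2+6+2+13+1 = 24
00→F3→J5→B8→N5→R3: 2+6+12+14+13 = 47
00→F3→J5→B8→R3→N5: 2+6+12+1+13 = 34
00→F3→J5→R3→N5→B8: 2+6+11+13+14 = 46
00→F3→J5→R3→B8→N5: 2+6+11+1+14 = 34
00→F3→N5→J5→B8→R3: 2+7+2+12+1 = 24
00→F3→N5→J5→R3→B8: 2+7+2+11+1 = 23
00→F3→N5→B8→J5→R3: 2+7+14+12+11 = 46
00→F3→N5→B8→R3→J5: 2+7+14+1+11 = 35
00→F3→N5→R3→J5→B8: 2+7+13+11+12 = 45
00→F3→N5→R3→B8→J5: 2+7+13+1+12 = 35
00→F3→B8→J5→N5→R3: 2+9+12+2+13 = 38
00→F3→B8→J5→R3→N5: 2+9+12+11+13 = 47
… (106 more)
The minimum is 23.
One shortest path: 00 → F3 → N5 → J5 → R3 → B8.

Shortest open route: 23 km.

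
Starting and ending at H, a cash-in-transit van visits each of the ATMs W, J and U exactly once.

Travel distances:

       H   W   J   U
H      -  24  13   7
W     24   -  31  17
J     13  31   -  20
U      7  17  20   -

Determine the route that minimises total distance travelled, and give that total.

68 — the shortest possible round trip.

With 3 stops there are 3!/2 = 3 distinct round trips (a route and its reverse cost the same).
H→W→J→U→H: 24+31+20+7 = 82
H→W→U→J→H: 24+17+20+13 = 74
H→J→W→U→H: 13+31+17+7 = 68
The minimum is 68.
One optimal route: H → J → W → U → H (or its reverse).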